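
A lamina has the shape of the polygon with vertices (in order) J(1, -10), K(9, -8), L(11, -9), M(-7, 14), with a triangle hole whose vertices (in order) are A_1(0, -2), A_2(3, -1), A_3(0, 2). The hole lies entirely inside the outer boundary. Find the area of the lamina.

Outer boundary:
Apply Gauss's area formula: 2A = Σ (x_i·y_{i+1} − x_{i+1}·y_i), indices taken mod 4.
Cross-terms: 82, 7, 91, 56  ⇒  Σ = 236
Area = |Σ|/2 = 118.
Hole:
A_1→A_2: (0)(-1) − (3)(-2) = 6
A_2→A_3: (3)(2) − (0)(-1) = 6
A_3→A_1: (0)(-2) − (0)(2) = 0
Σ = 12
Area = |Σ|/2 = 6.
Net area = 118 − 6 = 112.

112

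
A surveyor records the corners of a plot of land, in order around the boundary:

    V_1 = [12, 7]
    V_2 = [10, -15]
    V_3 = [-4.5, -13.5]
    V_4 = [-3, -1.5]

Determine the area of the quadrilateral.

Apply the surveyor's formula: 2A = Σ (x_i·y_{i+1} − x_{i+1}·y_i), indices taken mod 4.
V_1→V_2: (12)(-15) − (10)(7) = -250
V_2→V_3: (10)(-13.5) − (-4.5)(-15) = -202.5
V_3→V_4: (-4.5)(-1.5) − (-3)(-13.5) = -33.75
V_4→V_1: (-3)(7) − (12)(-1.5) = -3
Σ = -489.25
Area = |Σ|/2 = 244.625.

244.625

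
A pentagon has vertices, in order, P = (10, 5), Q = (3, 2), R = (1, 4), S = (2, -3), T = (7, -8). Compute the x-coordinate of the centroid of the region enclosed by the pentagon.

518/93

Apply the surveyor's formula. First the cross-terms c_i = x_i·y_{i+1} − x_{i+1}·y_i:
  5, 10, -11, 5, 115  ⇒  2A = 124, A = 62.
Then Σ (x_i + x_{i+1})·c_i = 2072, so x̄ = 2072 / (6·62) = 518/93.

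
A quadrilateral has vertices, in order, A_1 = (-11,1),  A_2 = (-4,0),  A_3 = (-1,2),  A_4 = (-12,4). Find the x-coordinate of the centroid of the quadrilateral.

Apply the surveyor's formula. First the cross-terms c_i = x_i·y_{i+1} − x_{i+1}·y_i:
  4, -8, 20, 32  ⇒  2A = 48, A = 24.
Then Σ (x_i + x_{i+1})·c_i = -1016, so x̄ = -1016 / (6·24) = -127/18.

-127/18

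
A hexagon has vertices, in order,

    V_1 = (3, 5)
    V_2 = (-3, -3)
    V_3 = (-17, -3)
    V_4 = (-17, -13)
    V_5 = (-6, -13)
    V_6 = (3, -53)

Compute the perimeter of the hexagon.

|V_1V_2| = √((-6)² + (-8)²) = √100 = 10
|V_2V_3| = √((-14)² + (0)²) = √196 = 14
|V_3V_4| = √((0)² + (-10)²) = √100 = 10
|V_4V_5| = √((11)² + (0)²) = √121 = 11
|V_5V_6| = √((9)² + (-40)²) = √1681 = 41
|V_6V_1| = √((0)² + (58)²) = √3364 = 58
Perimeter = 10 + 14 + 10 + 11 + 41 + 58 = 144.

144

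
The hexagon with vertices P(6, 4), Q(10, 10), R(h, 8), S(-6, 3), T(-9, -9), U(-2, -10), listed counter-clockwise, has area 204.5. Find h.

-8

The doubled signed area Σ (x_i y_{i+1} − x_{i+1} y_i) is linear in h.
With h=0 it equals 353; the coefficient of h is -7 (from the two edges through R).
So -7·h + 353 = 2·204.5 = 409 ⇒ h = -8.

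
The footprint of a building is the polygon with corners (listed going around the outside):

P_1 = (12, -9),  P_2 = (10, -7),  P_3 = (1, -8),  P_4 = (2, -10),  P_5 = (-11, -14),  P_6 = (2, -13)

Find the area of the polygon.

Cross-terms: 6, -73, 6, -138, 171, 138  ⇒  Σ = 110
Area = |Σ|/2 = 55.

55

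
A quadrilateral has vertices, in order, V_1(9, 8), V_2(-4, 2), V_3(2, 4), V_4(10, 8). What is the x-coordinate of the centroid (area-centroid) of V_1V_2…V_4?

Apply Gauss's area formula. First the cross-terms c_i = x_i·y_{i+1} − x_{i+1}·y_i:
  50, -20, -24, 8  ⇒  2A = 14, A = 7.
Then Σ (x_i + x_{i+1})·c_i = 154, so x̄ = 154 / (6·7) = 11/3.

11/3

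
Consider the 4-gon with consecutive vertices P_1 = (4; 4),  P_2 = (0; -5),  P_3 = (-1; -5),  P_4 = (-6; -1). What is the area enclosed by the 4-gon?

Apply the shoelace formula: 2A = Σ (x_i·y_{i+1} − x_{i+1}·y_i), indices taken mod 4.
P_1→P_2: (4)(-5) − (0)(4) = -20
P_2→P_3: (0)(-5) − (-1)(-5) = -5
P_3→P_4: (-1)(-1) − (-6)(-5) = -29
P_4→P_1: (-6)(4) − (4)(-1) = -20
Σ = -74
Area = |Σ|/2 = 37.

37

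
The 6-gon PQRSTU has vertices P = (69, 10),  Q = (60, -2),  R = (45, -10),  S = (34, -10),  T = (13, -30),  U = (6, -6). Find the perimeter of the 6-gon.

|PQ| = √((-9)² + (-12)²) = √225 = 15
|QR| = √((-15)² + (-8)²) = √289 = 17
|RS| = √((-11)² + (0)²) = √121 = 11
|ST| = √((-21)² + (-20)²) = √841 = 29
|TU| = √((-7)² + (24)²) = √625 = 25
|UP| = √((63)² + (16)²) = √4225 = 65
Perimeter = 15 + 17 + 11 + 29 + 25 + 65 = 162.

162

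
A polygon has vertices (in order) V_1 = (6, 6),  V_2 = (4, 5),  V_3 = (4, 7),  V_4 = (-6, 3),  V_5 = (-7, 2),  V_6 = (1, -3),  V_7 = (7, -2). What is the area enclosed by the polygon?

84.5

V_1→V_2: (6)(5) − (4)(6) = 6
V_2→V_3: (4)(7) − (4)(5) = 8
V_3→V_4: (4)(3) − (-6)(7) = 54
V_4→V_5: (-6)(2) − (-7)(3) = 9
V_5→V_6: (-7)(-3) − (1)(2) = 19
V_6→V_7: (1)(-2) − (7)(-3) = 19
V_7→V_1: (7)(6) − (6)(-2) = 54
Σ = 169
Area = |Σ|/2 = 84.5.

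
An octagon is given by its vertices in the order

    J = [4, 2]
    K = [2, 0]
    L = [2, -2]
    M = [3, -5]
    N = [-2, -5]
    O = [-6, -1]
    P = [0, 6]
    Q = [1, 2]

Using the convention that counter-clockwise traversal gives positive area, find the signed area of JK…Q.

-56.5

Σ = (-4) + (-4) + (-4) + (-25) + (-28) + (-36) + (-6) + (-6) = -113
Signed area = Σ/2 = -56.5 (negative ⇒ clockwise traversal).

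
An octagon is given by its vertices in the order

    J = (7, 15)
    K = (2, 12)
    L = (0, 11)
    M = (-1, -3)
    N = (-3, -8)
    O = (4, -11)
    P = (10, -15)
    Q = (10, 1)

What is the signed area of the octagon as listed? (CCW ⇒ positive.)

252

Apply the surveyor's formula: 2A = Σ (x_i·y_{i+1} − x_{i+1}·y_i), indices taken mod 8.
Σ = (54) + (22) + (11) + (-1) + (65) + (50) + (160) + (143) = 504
Signed area = Σ/2 = 252 (positive ⇒ counter-clockwise traversal).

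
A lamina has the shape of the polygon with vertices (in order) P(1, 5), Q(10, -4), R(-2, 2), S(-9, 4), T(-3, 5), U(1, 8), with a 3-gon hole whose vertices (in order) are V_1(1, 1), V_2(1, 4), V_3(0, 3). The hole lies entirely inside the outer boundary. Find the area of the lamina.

47

Outer boundary:
Apply Gauss's area formula: 2A = Σ (x_i·y_{i+1} − x_{i+1}·y_i), indices taken mod 6.
Σ = (-54) + (12) + (10) + (-33) + (-29) + (-3) = -97
Area = |Σ|/2 = 48.5.
Hole:
Apply Gauss's area formula: 2A = Σ (x_i·y_{i+1} − x_{i+1}·y_i), indices taken mod 3.
V_1→V_2: (1)(4) − (1)(1) = 3
V_2→V_3: (1)(3) − (0)(4) = 3
V_3→V_1: (0)(1) − (1)(3) = -3
Σ = 3
Area = |Σ|/2 = 1.5.
Net area = 48.5 − 1.5 = 47.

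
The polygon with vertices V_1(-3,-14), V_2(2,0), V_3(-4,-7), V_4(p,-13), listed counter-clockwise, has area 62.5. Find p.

-14

Write out the shoelace sum; only the two edges meeting at V_4 involve p:
2·Area = [((-4)·(-13) − p·(-7)) + (p·(-14) − (-3)·(-13))] + 14
       = -7·p + 27 = 125
⇒ p = -14.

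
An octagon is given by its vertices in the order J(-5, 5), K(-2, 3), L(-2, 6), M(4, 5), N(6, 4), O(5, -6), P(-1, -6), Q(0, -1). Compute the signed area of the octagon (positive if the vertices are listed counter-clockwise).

-77.5

Cross-terms: -5, -6, -34, -14, -56, -36, 1, -5  ⇒  Σ = -155
Signed area = Σ/2 = -77.5 (negative ⇒ clockwise traversal).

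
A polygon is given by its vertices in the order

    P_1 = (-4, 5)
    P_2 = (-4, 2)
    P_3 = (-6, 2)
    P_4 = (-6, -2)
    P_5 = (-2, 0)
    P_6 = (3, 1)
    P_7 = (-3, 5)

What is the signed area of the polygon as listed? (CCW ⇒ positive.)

P_1→P_2: (-4)(2) − (-4)(5) = 12
P_2→P_3: (-4)(2) − (-6)(2) = 4
P_3→P_4: (-6)(-2) − (-6)(2) = 24
P_4→P_5: (-6)(0) − (-2)(-2) = -4
P_5→P_6: (-2)(1) − (3)(0) = -2
P_6→P_7: (3)(5) − (-3)(1) = 18
P_7→P_1: (-3)(5) − (-4)(5) = 5
Σ = 57
Signed area = Σ/2 = 28.5 (positive ⇒ counter-clockwise traversal).

28.5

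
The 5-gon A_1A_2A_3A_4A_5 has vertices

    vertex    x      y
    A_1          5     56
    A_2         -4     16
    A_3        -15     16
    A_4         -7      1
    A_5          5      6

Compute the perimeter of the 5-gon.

132

|A_1A_2| = √((-9)² + (-40)²) = √1681 = 41
|A_2A_3| = √((-11)² + (0)²) = √121 = 11
|A_3A_4| = √((8)² + (-15)²) = √289 = 17
|A_4A_5| = √((12)² + (5)²) = √169 = 13
|A_5A_1| = √((0)² + (50)²) = √2500 = 50
Perimeter = 41 + 11 + 17 + 13 + 50 = 132.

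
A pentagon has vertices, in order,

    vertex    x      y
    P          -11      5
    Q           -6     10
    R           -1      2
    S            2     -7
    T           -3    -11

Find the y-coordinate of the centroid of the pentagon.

-39/86

Apply the shoelace formula. First the cross-terms c_i = x_i·y_{i+1} − x_{i+1}·y_i:
  -80, -2, 3, -43, -136  ⇒  2A = -258, A = -129.
Then Σ (y_i + y_{i+1})·c_i = 351, so ȳ = 351 / (6·(-129)) = -39/86.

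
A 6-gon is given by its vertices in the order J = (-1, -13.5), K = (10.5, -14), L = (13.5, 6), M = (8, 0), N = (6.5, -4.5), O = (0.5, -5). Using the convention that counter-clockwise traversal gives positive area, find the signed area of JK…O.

Apply the shoelace formula: 2A = Σ (x_i·y_{i+1} − x_{i+1}·y_i), indices taken mod 6.
Cross-terms: 155.75, 252, -48, -36, -30.25, -11.75  ⇒  Σ = 281.75
Signed area = Σ/2 = 140.875 (positive ⇒ counter-clockwise traversal).

140.875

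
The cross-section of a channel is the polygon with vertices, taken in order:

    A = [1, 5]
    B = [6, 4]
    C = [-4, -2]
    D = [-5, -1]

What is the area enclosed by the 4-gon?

Apply Gauss's area formula: 2A = Σ (x_i·y_{i+1} − x_{i+1}·y_i), indices taken mod 4.
Σ = (-26) + (4) + (-6) + (-24) = -52
Area = |Σ|/2 = 26.

26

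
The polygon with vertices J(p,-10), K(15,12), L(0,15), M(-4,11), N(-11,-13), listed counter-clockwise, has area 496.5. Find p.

The doubled signed area Σ (x_i y_{i+1} − x_{i+1} y_i) is linear in p.
With p=0 it equals 718; the coefficient of p is 25 (from the two edges through J).
So 25·p + 718 = 2·496.5 = 993 ⇒ p = 11.

11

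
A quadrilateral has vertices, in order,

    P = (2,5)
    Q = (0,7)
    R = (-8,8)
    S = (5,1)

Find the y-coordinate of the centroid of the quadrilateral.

Apply the surveyor's formula. First the cross-terms c_i = x_i·y_{i+1} − x_{i+1}·y_i:
  14, 56, -48, 23  ⇒  2A = 45, A = 22.5.
Then Σ (y_i + y_{i+1})·c_i = 714, so ȳ = 714 / (6·22.5) = 238/45.

238/45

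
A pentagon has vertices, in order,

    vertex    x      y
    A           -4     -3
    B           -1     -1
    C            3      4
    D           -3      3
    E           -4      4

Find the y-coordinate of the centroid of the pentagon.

Apply the surveyor's formula. First the cross-terms c_i = x_i·y_{i+1} − x_{i+1}·y_i:
  1, -1, 21, 0, 28  ⇒  2A = 49, A = 24.5.
Then Σ (y_i + y_{i+1})·c_i = 168, so ȳ = 168 / (6·24.5) = 8/7.

8/7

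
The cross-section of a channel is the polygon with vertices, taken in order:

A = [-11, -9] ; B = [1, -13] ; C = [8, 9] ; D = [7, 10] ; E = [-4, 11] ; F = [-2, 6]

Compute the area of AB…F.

240.5

Σ = (152) + (113) + (17) + (117) + (-2) + (84) = 481
Area = |Σ|/2 = 240.5.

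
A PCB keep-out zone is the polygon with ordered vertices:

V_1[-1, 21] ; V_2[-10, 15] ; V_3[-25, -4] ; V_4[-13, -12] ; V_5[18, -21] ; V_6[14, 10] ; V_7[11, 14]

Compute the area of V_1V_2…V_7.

Apply Gauss's area formula: 2A = Σ (x_i·y_{i+1} − x_{i+1}·y_i), indices taken mod 7.
V_1→V_2: (-1)(15) − (-10)(21) = 195
V_2→V_3: (-10)(-4) − (-25)(15) = 415
V_3→V_4: (-25)(-12) − (-13)(-4) = 248
V_4→V_5: (-13)(-21) − (18)(-12) = 489
V_5→V_6: (18)(10) − (14)(-21) = 474
V_6→V_7: (14)(14) − (11)(10) = 86
V_7→V_1: (11)(21) − (-1)(14) = 245
Σ = 2152
Area = |Σ|/2 = 1076.

1076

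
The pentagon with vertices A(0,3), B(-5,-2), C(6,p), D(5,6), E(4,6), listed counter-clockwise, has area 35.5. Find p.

The doubled signed area Σ (x_i y_{i+1} − x_{i+1} y_i) is linear in p.
With p=0 it equals 81; the coefficient of p is -10 (from the two edges through C).
So -10·p + 81 = 2·35.5 = 71 ⇒ p = 1.

1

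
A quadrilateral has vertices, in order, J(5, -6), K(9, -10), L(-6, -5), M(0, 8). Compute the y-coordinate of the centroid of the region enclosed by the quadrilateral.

-143/63

Apply the surveyor's formula. First the cross-terms c_i = x_i·y_{i+1} − x_{i+1}·y_i:
  4, -105, -48, -40  ⇒  2A = -189, A = -94.5.
Then Σ (y_i + y_{i+1})·c_i = 1287, so ȳ = 1287 / (6·(-94.5)) = -143/63.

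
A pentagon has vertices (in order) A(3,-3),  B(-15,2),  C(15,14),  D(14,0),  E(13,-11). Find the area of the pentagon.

317.5

A→B: (3)(2) − (-15)(-3) = -39
B→C: (-15)(14) − (15)(2) = -240
C→D: (15)(0) − (14)(14) = -196
D→E: (14)(-11) − (13)(0) = -154
E→A: (13)(-3) − (3)(-11) = -6
Σ = -635
Area = |Σ|/2 = 317.5.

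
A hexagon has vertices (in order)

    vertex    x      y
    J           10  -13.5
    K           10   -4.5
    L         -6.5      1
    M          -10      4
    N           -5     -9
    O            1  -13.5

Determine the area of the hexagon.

Cross-terms: 90, -19.25, -16, 110, 76.5, 121.5  ⇒  Σ = 362.75
Area = |Σ|/2 = 181.375.

181.375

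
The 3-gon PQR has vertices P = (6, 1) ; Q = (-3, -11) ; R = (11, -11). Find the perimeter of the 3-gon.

42

|PQ| = √((-9)² + (-12)²) = √225 = 15
|QR| = √((14)² + (0)²) = √196 = 14
|RP| = √((-5)² + (12)²) = √169 = 13
Perimeter = 15 + 14 + 13 = 42.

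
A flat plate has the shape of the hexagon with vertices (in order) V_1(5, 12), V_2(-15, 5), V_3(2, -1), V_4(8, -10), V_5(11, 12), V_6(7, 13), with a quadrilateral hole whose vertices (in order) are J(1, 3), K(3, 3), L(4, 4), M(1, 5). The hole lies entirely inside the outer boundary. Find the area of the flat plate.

237

Outer boundary:
Apply the shoelace formula: 2A = Σ (x_i·y_{i+1} − x_{i+1}·y_i), indices taken mod 6.
Cross-terms: 205, 5, -12, 206, 59, 19  ⇒  Σ = 482
Area = |Σ|/2 = 241.
Hole:
Apply the shoelace (surveyor's) formula: 2A = Σ (x_i·y_{i+1} − x_{i+1}·y_i), indices taken mod 4.
Cross-terms: -6, 0, 16, -2  ⇒  Σ = 8
Area = |Σ|/2 = 4.
Net area = 241 − 4 = 237.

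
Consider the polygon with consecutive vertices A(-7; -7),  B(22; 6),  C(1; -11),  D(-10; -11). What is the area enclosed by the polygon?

132

Apply Gauss's area formula: 2A = Σ (x_i·y_{i+1} − x_{i+1}·y_i), indices taken mod 4.
Σ = (112) + (-248) + (-121) + (-7) = -264
Area = |Σ|/2 = 132.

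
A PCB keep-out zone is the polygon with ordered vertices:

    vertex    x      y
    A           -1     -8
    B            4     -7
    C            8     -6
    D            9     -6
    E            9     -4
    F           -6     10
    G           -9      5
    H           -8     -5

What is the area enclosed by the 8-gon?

182.5

Apply Gauss's area formula: 2A = Σ (x_i·y_{i+1} − x_{i+1}·y_i), indices taken mod 8.
Σ = (39) + (32) + (6) + (18) + (66) + (60) + (85) + (59) = 365
Area = |Σ|/2 = 182.5.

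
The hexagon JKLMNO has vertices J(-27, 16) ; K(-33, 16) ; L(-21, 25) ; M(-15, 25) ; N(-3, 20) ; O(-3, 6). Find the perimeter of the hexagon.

|JK| = √((-6)² + (0)²) = √36 = 6
|KL| = √((12)² + (9)²) = √225 = 15
|LM| = √((6)² + (0)²) = √36 = 6
|MN| = √((12)² + (-5)²) = √169 = 13
|NO| = √((0)² + (-14)²) = √196 = 14
|OJ| = √((-24)² + (10)²) = √676 = 26
Perimeter = 6 + 15 + 6 + 13 + 14 + 26 = 80.

80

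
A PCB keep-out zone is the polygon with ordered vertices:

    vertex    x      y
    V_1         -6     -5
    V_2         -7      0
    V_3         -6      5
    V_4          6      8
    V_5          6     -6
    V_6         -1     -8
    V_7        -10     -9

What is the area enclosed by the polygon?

180.5

Apply the surveyor's formula: 2A = Σ (x_i·y_{i+1} − x_{i+1}·y_i), indices taken mod 7.
Σ = (-35) + (-35) + (-78) + (-84) + (-54) + (-71) + (-4) = -361
Area = |Σ|/2 = 180.5.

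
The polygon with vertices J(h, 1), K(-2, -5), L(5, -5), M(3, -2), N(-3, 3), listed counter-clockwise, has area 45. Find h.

The doubled signed area Σ (x_i y_{i+1} − x_{i+1} y_i) is linear in h.
With h=0 it equals 42; the coefficient of h is -8 (from the two edges through J).
So -8·h + 42 = 2·45 = 90 ⇒ h = -6.

-6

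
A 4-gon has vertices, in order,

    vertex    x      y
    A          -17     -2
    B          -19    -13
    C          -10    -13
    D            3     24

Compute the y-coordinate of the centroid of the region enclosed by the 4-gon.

94/167

Apply the surveyor's formula. First the cross-terms c_i = x_i·y_{i+1} − x_{i+1}·y_i:
  183, 117, -201, 402  ⇒  2A = 501, A = 250.5.
Then Σ (y_i + y_{i+1})·c_i = 846, so ȳ = 846 / (6·250.5) = 94/167.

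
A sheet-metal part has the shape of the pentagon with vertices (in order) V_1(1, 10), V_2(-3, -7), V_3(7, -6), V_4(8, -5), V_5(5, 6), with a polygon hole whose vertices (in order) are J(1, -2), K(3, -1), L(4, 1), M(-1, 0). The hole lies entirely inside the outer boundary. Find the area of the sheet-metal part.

102.5

Outer boundary:
Apply the shoelace (surveyor's) formula: 2A = Σ (x_i·y_{i+1} − x_{i+1}·y_i), indices taken mod 5.
Σ = (23) + (67) + (13) + (73) + (44) = 220
Area = |Σ|/2 = 110.
Hole:
Cross-terms: 5, 7, 1, 2  ⇒  Σ = 15
Area = |Σ|/2 = 7.5.
Net area = 110 − 7.5 = 102.5.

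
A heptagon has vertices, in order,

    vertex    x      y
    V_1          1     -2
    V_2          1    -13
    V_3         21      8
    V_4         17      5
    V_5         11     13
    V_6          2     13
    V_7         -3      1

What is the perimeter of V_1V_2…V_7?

|V_1V_2| = √((0)² + (-11)²) = √121 = 11
|V_2V_3| = √((20)² + (21)²) = √841 = 29
|V_3V_4| = √((-4)² + (-3)²) = √25 = 5
|V_4V_5| = √((-6)² + (8)²) = √100 = 10
|V_5V_6| = √((-9)² + (0)²) = √81 = 9
|V_6V_7| = √((-5)² + (-12)²) = √169 = 13
|V_7V_1| = √((4)² + (-3)²) = √25 = 5
Perimeter = 11 + 29 + 5 + 10 + 9 + 13 + 5 = 82.

82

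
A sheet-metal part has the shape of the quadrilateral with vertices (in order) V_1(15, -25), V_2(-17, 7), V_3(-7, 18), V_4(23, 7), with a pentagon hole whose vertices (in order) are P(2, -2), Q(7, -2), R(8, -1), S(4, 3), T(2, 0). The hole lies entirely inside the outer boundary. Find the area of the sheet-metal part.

841.5

Outer boundary:
V_1→V_2: (15)(7) − (-17)(-25) = -320
V_2→V_3: (-17)(18) − (-7)(7) = -257
V_3→V_4: (-7)(7) − (23)(18) = -463
V_4→V_1: (23)(-25) − (15)(7) = -680
Σ = -1720
Area = |Σ|/2 = 860.
Hole:
Apply Gauss's area formula: 2A = Σ (x_i·y_{i+1} − x_{i+1}·y_i), indices taken mod 5.
Cross-terms: 10, 9, 28, -6, -4  ⇒  Σ = 37
Area = |Σ|/2 = 18.5.
Net area = 860 − 18.5 = 841.5.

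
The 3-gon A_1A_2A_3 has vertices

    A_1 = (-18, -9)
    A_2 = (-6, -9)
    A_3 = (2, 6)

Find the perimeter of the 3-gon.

54

|A_1A_2| = √((12)² + (0)²) = √144 = 12
|A_2A_3| = √((8)² + (15)²) = √289 = 17
|A_3A_1| = √((-20)² + (-15)²) = √625 = 25
Perimeter = 12 + 17 + 25 = 54.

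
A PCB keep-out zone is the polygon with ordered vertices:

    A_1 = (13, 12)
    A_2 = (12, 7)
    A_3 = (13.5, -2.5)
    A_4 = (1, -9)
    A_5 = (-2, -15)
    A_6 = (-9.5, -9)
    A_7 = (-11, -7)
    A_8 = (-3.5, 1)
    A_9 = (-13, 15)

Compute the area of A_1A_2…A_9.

Σ = (-53) + (-124.5) + (-119) + (-33) + (-124.5) + (-32.5) + (-35.5) + (-39.5) + (-351) = -912.5
Area = |Σ|/2 = 456.25.

456.25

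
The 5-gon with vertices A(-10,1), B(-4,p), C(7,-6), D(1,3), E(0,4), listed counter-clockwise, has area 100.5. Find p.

Write out the shoelace sum; only the two edges meeting at B involve p:
2·Area = [((-10)·p − (-4)·1) + ((-4)·(-6) − 7·p)] + 71
       = -17·p + 99 = 201
⇒ p = -6.

-6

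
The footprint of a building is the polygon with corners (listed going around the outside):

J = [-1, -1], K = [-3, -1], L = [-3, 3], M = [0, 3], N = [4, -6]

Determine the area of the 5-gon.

22.5

Apply the shoelace (surveyor's) formula: 2A = Σ (x_i·y_{i+1} − x_{i+1}·y_i), indices taken mod 5.
Σ = (-2) + (-12) + (-9) + (-12) + (-10) = -45
Area = |Σ|/2 = 22.5.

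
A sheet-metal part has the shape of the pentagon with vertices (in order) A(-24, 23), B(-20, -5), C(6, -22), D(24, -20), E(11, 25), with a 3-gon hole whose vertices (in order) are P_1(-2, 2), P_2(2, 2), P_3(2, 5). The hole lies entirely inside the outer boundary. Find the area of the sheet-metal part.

1559.5

Outer boundary:
Apply the shoelace (surveyor's) formula: 2A = Σ (x_i·y_{i+1} − x_{i+1}·y_i), indices taken mod 5.
Σ = (580) + (470) + (408) + (820) + (853) = 3131
Area = |Σ|/2 = 1565.5.
Hole:
Apply the shoelace formula: 2A = Σ (x_i·y_{i+1} − x_{i+1}·y_i), indices taken mod 3.
Σ = (-8) + (6) + (14) = 12
Area = |Σ|/2 = 6.
Net area = 1565.5 − 6 = 1559.5.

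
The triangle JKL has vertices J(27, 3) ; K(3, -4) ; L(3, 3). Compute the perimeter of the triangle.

|JK| = √((-24)² + (-7)²) = √625 = 25
|KL| = √((0)² + (7)²) = √49 = 7
|LJ| = √((24)² + (0)²) = √576 = 24
Perimeter = 25 + 7 + 24 = 56.

56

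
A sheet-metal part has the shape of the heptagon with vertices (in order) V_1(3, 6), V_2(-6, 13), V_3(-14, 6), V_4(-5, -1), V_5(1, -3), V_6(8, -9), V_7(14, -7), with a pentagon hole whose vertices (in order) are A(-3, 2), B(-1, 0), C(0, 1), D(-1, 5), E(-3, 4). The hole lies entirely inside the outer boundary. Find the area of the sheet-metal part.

226

Outer boundary:
Σ = (75) + (146) + (44) + (16) + (15) + (70) + (105) = 471
Area = |Σ|/2 = 235.5.
Hole:
Apply Gauss's area formula: 2A = Σ (x_i·y_{i+1} − x_{i+1}·y_i), indices taken mod 5.
Σ = (2) + (-1) + (1) + (11) + (6) = 19
Area = |Σ|/2 = 9.5.
Net area = 235.5 − 9.5 = 226.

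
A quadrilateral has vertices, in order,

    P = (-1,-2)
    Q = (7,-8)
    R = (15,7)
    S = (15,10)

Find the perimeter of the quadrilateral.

50

|PQ| = √((8)² + (-6)²) = √100 = 10
|QR| = √((8)² + (15)²) = √289 = 17
|RS| = √((0)² + (3)²) = √9 = 3
|SP| = √((-16)² + (-12)²) = √400 = 20
Perimeter = 10 + 17 + 3 + 20 = 50.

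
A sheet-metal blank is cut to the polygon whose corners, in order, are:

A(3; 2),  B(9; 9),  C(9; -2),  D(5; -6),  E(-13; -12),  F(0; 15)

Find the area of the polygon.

Apply the surveyor's formula: 2A = Σ (x_i·y_{i+1} − x_{i+1}·y_i), indices taken mod 6.
Cross-terms: 9, -99, -44, -138, -195, -45  ⇒  Σ = -512
Area = |Σ|/2 = 256.

256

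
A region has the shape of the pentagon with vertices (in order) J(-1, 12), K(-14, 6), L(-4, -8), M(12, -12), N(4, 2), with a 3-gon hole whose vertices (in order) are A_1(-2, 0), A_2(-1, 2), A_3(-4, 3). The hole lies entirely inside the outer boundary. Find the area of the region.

278.5

Outer boundary:
Cross-terms: 162, 136, 144, 72, 50  ⇒  Σ = 564
Area = |Σ|/2 = 282.
Hole:
Apply Gauss's area formula: 2A = Σ (x_i·y_{i+1} − x_{i+1}·y_i), indices taken mod 3.
Σ = (-4) + (5) + (6) = 7
Area = |Σ|/2 = 3.5.
Net area = 282 − 3.5 = 278.5.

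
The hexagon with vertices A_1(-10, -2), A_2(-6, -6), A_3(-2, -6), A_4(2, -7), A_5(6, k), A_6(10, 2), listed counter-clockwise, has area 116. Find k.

-10

The doubled signed area Σ (x_i y_{i+1} − x_{i+1} y_i) is linear in k.
With k=0 it equals 152; the coefficient of k is -8 (from the two edges through A_5).
So -8·k + 152 = 2·116 = 232 ⇒ k = -10.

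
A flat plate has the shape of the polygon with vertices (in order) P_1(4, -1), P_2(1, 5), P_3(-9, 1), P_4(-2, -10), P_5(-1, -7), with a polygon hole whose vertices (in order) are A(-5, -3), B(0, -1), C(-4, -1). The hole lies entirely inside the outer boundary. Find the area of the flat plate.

92

Outer boundary:
Apply the shoelace formula: 2A = Σ (x_i·y_{i+1} − x_{i+1}·y_i), indices taken mod 5.
Cross-terms: 21, 46, 92, 4, 29  ⇒  Σ = 192
Area = |Σ|/2 = 96.
Hole:
Cross-terms: 5, -4, 7  ⇒  Σ = 8
Area = |Σ|/2 = 4.
Net area = 96 − 4 = 92.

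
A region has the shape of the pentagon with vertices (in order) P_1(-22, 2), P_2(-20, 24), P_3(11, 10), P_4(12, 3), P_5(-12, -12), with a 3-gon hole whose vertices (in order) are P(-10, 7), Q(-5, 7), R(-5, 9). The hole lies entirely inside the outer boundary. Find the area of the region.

712.5

Outer boundary:
P_1→P_2: (-22)(24) − (-20)(2) = -488
P_2→P_3: (-20)(10) − (11)(24) = -464
P_3→P_4: (11)(3) − (12)(10) = -87
P_4→P_5: (12)(-12) − (-12)(3) = -108
P_5→P_1: (-12)(2) − (-22)(-12) = -288
Σ = -1435
Area = |Σ|/2 = 717.5.
Hole:
Apply the shoelace (surveyor's) formula: 2A = Σ (x_i·y_{i+1} − x_{i+1}·y_i), indices taken mod 3.
Σ = (-35) + (-10) + (55) = 10
Area = |Σ|/2 = 5.
Net area = 717.5 − 5 = 712.5.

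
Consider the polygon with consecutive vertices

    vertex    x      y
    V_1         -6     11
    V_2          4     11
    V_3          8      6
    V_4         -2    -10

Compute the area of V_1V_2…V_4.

Σ = (-110) + (-64) + (-68) + (-82) = -324
Area = |Σ|/2 = 162.

162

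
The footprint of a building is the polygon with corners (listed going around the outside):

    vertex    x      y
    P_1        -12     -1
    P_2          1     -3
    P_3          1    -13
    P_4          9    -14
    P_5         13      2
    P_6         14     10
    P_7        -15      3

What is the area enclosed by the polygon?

337.5

Apply the shoelace (surveyor's) formula: 2A = Σ (x_i·y_{i+1} − x_{i+1}·y_i), indices taken mod 7.
Σ = (37) + (-10) + (103) + (200) + (102) + (192) + (51) = 675
Area = |Σ|/2 = 337.5.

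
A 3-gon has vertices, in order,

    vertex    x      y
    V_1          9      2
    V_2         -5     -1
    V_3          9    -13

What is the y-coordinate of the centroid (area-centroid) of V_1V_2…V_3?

-4

Apply the surveyor's formula. First the cross-terms c_i = x_i·y_{i+1} − x_{i+1}·y_i:
  1, 74, 135  ⇒  2A = 210, A = 105.
Then Σ (y_i + y_{i+1})·c_i = -2520, so ȳ = -2520 / (6·105) = -4.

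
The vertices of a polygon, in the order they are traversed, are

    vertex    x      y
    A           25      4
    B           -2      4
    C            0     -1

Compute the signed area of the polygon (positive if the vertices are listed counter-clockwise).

67.5

Cross-terms: 108, 2, 25  ⇒  Σ = 135
Signed area = Σ/2 = 67.5 (positive ⇒ counter-clockwise traversal).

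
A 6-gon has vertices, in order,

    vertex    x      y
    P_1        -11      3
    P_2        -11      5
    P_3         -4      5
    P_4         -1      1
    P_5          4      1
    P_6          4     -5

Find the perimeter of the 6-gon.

|P_1P_2| = √((0)² + (2)²) = √4 = 2
|P_2P_3| = √((7)² + (0)²) = √49 = 7
|P_3P_4| = √((3)² + (-4)²) = √25 = 5
|P_4P_5| = √((5)² + (0)²) = √25 = 5
|P_5P_6| = √((0)² + (-6)²) = √36 = 6
|P_6P_1| = √((-15)² + (8)²) = √289 = 17
Perimeter = 2 + 7 + 5 + 5 + 6 + 17 = 42.

42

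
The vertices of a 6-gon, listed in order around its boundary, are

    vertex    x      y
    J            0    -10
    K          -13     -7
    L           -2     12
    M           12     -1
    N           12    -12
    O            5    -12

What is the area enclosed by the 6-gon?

354

J→K: (0)(-7) − (-13)(-10) = -130
K→L: (-13)(12) − (-2)(-7) = -170
L→M: (-2)(-1) − (12)(12) = -142
M→N: (12)(-12) − (12)(-1) = -132
N→O: (12)(-12) − (5)(-12) = -84
O→J: (5)(-10) − (0)(-12) = -50
Σ = -708
Area = |Σ|/2 = 354.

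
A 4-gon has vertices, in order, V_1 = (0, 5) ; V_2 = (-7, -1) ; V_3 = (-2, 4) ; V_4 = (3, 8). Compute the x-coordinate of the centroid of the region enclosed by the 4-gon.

Apply the shoelace formula. First the cross-terms c_i = x_i·y_{i+1} − x_{i+1}·y_i:
  35, -30, -28, 15  ⇒  2A = -8, A = -4.
Then Σ (x_i + x_{i+1})·c_i = 42, so x̄ = 42 / (6·(-4)) = -1.75.

-1.75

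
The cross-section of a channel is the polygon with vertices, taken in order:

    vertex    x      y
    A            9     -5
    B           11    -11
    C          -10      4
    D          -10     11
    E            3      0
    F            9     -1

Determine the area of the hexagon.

Σ = (-44) + (-66) + (-70) + (-33) + (-3) + (-36) = -252
Area = |Σ|/2 = 126.

126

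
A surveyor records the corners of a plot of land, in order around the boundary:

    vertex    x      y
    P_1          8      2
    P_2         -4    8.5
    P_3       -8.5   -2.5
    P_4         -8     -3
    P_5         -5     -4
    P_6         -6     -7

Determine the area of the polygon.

117.875

Apply the surveyor's formula: 2A = Σ (x_i·y_{i+1} − x_{i+1}·y_i), indices taken mod 6.
Σ = (76) + (82.25) + (5.5) + (17) + (11) + (44) = 235.75
Area = |Σ|/2 = 117.875.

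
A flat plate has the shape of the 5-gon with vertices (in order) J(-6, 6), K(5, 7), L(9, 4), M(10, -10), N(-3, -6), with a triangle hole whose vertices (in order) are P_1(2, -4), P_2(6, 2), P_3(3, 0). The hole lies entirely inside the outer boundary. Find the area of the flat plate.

Outer boundary:
Apply Gauss's area formula: 2A = Σ (x_i·y_{i+1} − x_{i+1}·y_i), indices taken mod 5.
J→K: (-6)(7) − (5)(6) = -72
K→L: (5)(4) − (9)(7) = -43
L→M: (9)(-10) − (10)(4) = -130
M→N: (10)(-6) − (-3)(-10) = -90
N→J: (-3)(6) − (-6)(-6) = -54
Σ = -389
Area = |Σ|/2 = 194.5.
Hole:
Apply the shoelace formula: 2A = Σ (x_i·y_{i+1} − x_{i+1}·y_i), indices taken mod 3.
Σ = (28) + (-6) + (-12) = 10
Area = |Σ|/2 = 5.
Net area = 194.5 − 5 = 189.5.

189.5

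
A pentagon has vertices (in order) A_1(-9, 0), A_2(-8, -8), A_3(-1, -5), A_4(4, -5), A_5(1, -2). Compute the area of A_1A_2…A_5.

Cross-terms: 72, 32, 25, -3, -18  ⇒  Σ = 108
Area = |Σ|/2 = 54.

54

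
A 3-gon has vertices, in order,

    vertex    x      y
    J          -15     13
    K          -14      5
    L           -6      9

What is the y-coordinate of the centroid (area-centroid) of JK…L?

9

Apply the surveyor's formula. First the cross-terms c_i = x_i·y_{i+1} − x_{i+1}·y_i:
  107, -96, 57  ⇒  2A = 68, A = 34.
Then Σ (y_i + y_{i+1})·c_i = 1836, so ȳ = 1836 / (6·34) = 9.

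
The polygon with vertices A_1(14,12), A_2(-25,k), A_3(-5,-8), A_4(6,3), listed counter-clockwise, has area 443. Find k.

17

Write out the shoelace sum; only the two edges meeting at A_2 involve k:
2·Area = [(14·k − (-25)·12) + ((-25)·(-8) − (-5)·k)] + 63
       = 19·k + 563 = 886
⇒ k = 17.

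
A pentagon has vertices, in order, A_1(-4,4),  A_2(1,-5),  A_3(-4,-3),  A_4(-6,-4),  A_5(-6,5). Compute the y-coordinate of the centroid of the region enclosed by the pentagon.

-92/201

Apply the shoelace formula. First the cross-terms c_i = x_i·y_{i+1} − x_{i+1}·y_i:
  16, -23, -2, -54, -4  ⇒  2A = -67, A = -33.5.
Then Σ (y_i + y_{i+1})·c_i = 92, so ȳ = 92 / (6·(-33.5)) = -92/201.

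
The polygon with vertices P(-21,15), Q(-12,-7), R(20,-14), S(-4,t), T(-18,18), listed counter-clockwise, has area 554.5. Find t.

13

The doubled signed area Σ (x_i y_{i+1} − x_{i+1} y_i) is linear in t.
With t=0 it equals 615; the coefficient of t is 38 (from the two edges through S).
So 38·t + 615 = 2·554.5 = 1109 ⇒ t = 13.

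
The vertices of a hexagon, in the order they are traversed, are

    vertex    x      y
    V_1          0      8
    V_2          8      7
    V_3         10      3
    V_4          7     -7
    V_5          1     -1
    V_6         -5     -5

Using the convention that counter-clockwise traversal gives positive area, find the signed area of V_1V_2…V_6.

Σ = (-64) + (-46) + (-91) + (0) + (-10) + (-40) = -251
Signed area = Σ/2 = -125.5 (negative ⇒ clockwise traversal).

-125.5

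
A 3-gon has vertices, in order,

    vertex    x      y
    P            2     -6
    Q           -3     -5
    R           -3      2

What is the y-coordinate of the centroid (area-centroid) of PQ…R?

Apply the surveyor's formula. First the cross-terms c_i = x_i·y_{i+1} − x_{i+1}·y_i:
  -28, -21, 14  ⇒  2A = -35, A = -17.5.
Then Σ (y_i + y_{i+1})·c_i = 315, so ȳ = 315 / (6·(-17.5)) = -3.

-3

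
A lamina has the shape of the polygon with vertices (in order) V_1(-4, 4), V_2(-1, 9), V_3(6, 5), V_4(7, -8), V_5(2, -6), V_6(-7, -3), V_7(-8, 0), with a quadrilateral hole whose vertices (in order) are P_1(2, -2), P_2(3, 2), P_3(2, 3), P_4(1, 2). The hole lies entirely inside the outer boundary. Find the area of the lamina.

147

Outer boundary:
Σ = (-32) + (-59) + (-83) + (-26) + (-48) + (-24) + (-32) = -304
Area = |Σ|/2 = 152.
Hole:
Apply the surveyor's formula: 2A = Σ (x_i·y_{i+1} − x_{i+1}·y_i), indices taken mod 4.
Σ = (10) + (5) + (1) + (-6) = 10
Area = |Σ|/2 = 5.
Net area = 152 − 5 = 147.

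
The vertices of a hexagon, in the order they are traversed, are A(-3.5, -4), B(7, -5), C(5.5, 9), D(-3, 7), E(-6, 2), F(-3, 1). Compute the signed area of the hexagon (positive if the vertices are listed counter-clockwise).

Σ = (45.5) + (90.5) + (65.5) + (36) + (0) + (15.5) = 253
Signed area = Σ/2 = 126.5 (positive ⇒ counter-clockwise traversal).

126.5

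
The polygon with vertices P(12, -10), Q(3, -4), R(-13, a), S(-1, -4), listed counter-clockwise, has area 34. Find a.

7

Write out the shoelace sum; only the two edges meeting at R involve a:
2·Area = [(3·a − (-13)·(-4)) + ((-13)·(-4) − (-1)·a)] + 40
       = 4·a + 40 = 68
⇒ a = 7.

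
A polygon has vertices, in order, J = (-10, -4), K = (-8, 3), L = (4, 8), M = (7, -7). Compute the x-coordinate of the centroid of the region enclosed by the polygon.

Apply Gauss's area formula. First the cross-terms c_i = x_i·y_{i+1} − x_{i+1}·y_i:
  -62, -76, -84, -98  ⇒  2A = -320, A = -160.
Then Σ (x_i + x_{i+1})·c_i = 790, so x̄ = 790 / (6·(-160)) = -79/96.

-79/96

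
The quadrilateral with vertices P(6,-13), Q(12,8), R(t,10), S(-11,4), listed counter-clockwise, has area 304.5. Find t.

-14

The doubled signed area Σ (x_i y_{i+1} − x_{i+1} y_i) is linear in t.
With t=0 it equals 553; the coefficient of t is -4 (from the two edges through R).
So -4·t + 553 = 2·304.5 = 609 ⇒ t = -14.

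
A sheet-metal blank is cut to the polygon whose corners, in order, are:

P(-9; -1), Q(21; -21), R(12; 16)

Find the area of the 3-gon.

Σ = (210) + (588) + (132) = 930
Area = |Σ|/2 = 465.

465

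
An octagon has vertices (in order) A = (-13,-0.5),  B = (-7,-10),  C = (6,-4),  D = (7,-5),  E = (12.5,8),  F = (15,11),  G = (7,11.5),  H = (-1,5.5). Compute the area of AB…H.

Apply the shoelace formula: 2A = Σ (x_i·y_{i+1} − x_{i+1}·y_i), indices taken mod 8.
A→B: (-13)(-10) − (-7)(-0.5) = 126.5
B→C: (-7)(-4) − (6)(-10) = 88
C→D: (6)(-5) − (7)(-4) = -2
D→E: (7)(8) − (12.5)(-5) = 118.5
E→F: (12.5)(11) − (15)(8) = 17.5
F→G: (15)(11.5) − (7)(11) = 95.5
G→H: (7)(5.5) − (-1)(11.5) = 50
H→A: (-1)(-0.5) − (-13)(5.5) = 72
Σ = 566
Area = |Σ|/2 = 283.

283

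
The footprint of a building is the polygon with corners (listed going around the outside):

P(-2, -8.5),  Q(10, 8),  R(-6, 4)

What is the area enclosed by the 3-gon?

108

P→Q: (-2)(8) − (10)(-8.5) = 69
Q→R: (10)(4) − (-6)(8) = 88
R→P: (-6)(-8.5) − (-2)(4) = 59
Σ = 216
Area = |Σ|/2 = 108.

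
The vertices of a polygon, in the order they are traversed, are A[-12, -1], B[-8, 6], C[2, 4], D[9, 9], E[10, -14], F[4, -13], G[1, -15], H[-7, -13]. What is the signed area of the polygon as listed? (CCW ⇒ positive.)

-373

Apply the shoelace formula: 2A = Σ (x_i·y_{i+1} − x_{i+1}·y_i), indices taken mod 8.
A→B: (-12)(6) − (-8)(-1) = -80
B→C: (-8)(4) − (2)(6) = -44
C→D: (2)(9) − (9)(4) = -18
D→E: (9)(-14) − (10)(9) = -216
E→F: (10)(-13) − (4)(-14) = -74
F→G: (4)(-15) − (1)(-13) = -47
G→H: (1)(-13) − (-7)(-15) = -118
H→A: (-7)(-1) − (-12)(-13) = -149
Σ = -746
Signed area = Σ/2 = -373 (negative ⇒ clockwise traversal).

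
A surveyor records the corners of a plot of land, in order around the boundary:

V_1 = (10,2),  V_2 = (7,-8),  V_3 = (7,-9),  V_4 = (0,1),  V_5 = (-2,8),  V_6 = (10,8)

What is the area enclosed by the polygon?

124

Apply the shoelace (surveyor's) formula: 2A = Σ (x_i·y_{i+1} − x_{i+1}·y_i), indices taken mod 6.
Σ = (-94) + (-7) + (7) + (2) + (-96) + (-60) = -248
Area = |Σ|/2 = 124.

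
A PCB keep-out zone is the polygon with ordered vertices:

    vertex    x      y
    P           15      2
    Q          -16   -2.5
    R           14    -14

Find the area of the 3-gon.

Apply the shoelace formula: 2A = Σ (x_i·y_{i+1} − x_{i+1}·y_i), indices taken mod 3.
Cross-terms: -5.5, 259, 238  ⇒  Σ = 491.5
Area = |Σ|/2 = 245.75.

245.75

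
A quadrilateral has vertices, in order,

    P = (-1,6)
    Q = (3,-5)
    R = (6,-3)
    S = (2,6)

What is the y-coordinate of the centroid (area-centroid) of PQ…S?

Apply the surveyor's formula. First the cross-terms c_i = x_i·y_{i+1} − x_{i+1}·y_i:
  -13, 21, 42, 18  ⇒  2A = 68, A = 34.
Then Σ (y_i + y_{i+1})·c_i = 161, so ȳ = 161 / (6·34) = 161/204.

161/204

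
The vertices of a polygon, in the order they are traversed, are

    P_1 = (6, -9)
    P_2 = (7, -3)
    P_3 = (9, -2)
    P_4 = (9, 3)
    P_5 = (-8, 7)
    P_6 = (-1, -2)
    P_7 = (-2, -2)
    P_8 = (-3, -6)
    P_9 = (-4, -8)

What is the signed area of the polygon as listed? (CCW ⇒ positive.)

150.5

Σ = (45) + (13) + (45) + (87) + (23) + (-2) + (6) + (0) + (84) = 301
Signed area = Σ/2 = 150.5 (positive ⇒ counter-clockwise traversal).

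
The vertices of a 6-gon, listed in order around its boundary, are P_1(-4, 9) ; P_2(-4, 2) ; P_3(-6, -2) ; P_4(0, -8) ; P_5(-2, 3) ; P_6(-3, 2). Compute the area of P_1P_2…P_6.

33

Apply the surveyor's formula: 2A = Σ (x_i·y_{i+1} − x_{i+1}·y_i), indices taken mod 6.
Cross-terms: 28, 20, 48, -16, 5, -19  ⇒  Σ = 66
Area = |Σ|/2 = 33.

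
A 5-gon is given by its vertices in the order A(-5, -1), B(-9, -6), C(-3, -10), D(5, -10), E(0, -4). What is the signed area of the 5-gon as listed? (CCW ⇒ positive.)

A→B: (-5)(-6) − (-9)(-1) = 21
B→C: (-9)(-10) − (-3)(-6) = 72
C→D: (-3)(-10) − (5)(-10) = 80
D→E: (5)(-4) − (0)(-10) = -20
E→A: (0)(-1) − (-5)(-4) = -20
Σ = 133
Signed area = Σ/2 = 66.5 (positive ⇒ counter-clockwise traversal).

66.5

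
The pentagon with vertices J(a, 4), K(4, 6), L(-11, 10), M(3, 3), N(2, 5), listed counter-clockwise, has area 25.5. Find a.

7

Write out the shoelace sum; only the two edges meeting at J involve a:
2·Area = [(2·4 − a·5) + (a·6 − 4·4)] + 52
       = 1·a + 44 = 51
⇒ a = 7.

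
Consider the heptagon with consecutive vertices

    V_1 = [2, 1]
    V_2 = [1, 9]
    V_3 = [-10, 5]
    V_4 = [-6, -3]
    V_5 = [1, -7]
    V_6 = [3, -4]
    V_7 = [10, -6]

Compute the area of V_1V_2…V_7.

139

Σ = (17) + (95) + (60) + (45) + (17) + (22) + (22) = 278
Area = |Σ|/2 = 139.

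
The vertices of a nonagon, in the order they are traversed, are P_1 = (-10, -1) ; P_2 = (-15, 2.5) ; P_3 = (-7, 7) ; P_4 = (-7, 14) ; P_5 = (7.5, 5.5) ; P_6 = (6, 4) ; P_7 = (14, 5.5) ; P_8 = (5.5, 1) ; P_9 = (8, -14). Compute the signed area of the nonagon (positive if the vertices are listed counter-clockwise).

-297.625

Apply the shoelace formula: 2A = Σ (x_i·y_{i+1} − x_{i+1}·y_i), indices taken mod 9.
Σ = (-40) + (-87.5) + (-49) + (-143.5) + (-3) + (-23) + (-16.25) + (-85) + (-148) = -595.25
Signed area = Σ/2 = -297.625 (negative ⇒ clockwise traversal).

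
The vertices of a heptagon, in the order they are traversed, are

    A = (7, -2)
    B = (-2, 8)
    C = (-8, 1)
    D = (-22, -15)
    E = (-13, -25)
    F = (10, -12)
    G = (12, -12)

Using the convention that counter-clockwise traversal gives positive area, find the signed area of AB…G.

Cross-terms: 52, 62, 142, 355, 406, 24, 60  ⇒  Σ = 1101
Signed area = Σ/2 = 550.5 (positive ⇒ counter-clockwise traversal).

550.5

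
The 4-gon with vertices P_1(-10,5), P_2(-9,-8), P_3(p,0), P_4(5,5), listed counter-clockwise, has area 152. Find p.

8

The doubled signed area Σ (x_i y_{i+1} − x_{i+1} y_i) is linear in p.
With p=0 it equals 200; the coefficient of p is 13 (from the two edges through P_3).
So 13·p + 200 = 2·152 = 304 ⇒ p = 8.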